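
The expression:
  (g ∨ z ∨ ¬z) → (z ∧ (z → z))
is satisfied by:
  {z: True}


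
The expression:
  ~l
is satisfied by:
  {l: False}


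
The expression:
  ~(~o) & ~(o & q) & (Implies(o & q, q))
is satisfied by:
  {o: True, q: False}


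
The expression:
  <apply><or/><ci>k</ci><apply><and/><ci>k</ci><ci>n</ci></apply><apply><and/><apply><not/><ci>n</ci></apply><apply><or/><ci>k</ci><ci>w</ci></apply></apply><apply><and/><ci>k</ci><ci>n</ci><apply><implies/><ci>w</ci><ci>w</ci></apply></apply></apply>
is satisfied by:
  {k: True, w: True, n: False}
  {k: True, n: False, w: False}
  {k: True, w: True, n: True}
  {k: True, n: True, w: False}
  {w: True, n: False, k: False}


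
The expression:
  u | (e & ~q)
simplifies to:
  u | (e & ~q)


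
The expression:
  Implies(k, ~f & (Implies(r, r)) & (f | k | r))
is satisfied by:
  {k: False, f: False}
  {f: True, k: False}
  {k: True, f: False}


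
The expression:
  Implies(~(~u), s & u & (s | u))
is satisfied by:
  {s: True, u: False}
  {u: False, s: False}
  {u: True, s: True}


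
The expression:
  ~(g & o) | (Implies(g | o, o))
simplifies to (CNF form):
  True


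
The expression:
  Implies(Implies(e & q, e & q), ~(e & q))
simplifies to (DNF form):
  ~e | ~q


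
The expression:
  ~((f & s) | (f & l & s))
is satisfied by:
  {s: False, f: False}
  {f: True, s: False}
  {s: True, f: False}


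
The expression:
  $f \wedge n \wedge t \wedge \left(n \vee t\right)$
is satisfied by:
  {t: True, f: True, n: True}


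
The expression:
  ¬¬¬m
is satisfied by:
  {m: False}


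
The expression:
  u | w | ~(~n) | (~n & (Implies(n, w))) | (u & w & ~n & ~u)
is always true.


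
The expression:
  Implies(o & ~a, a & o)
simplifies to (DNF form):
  a | ~o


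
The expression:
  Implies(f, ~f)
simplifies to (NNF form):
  ~f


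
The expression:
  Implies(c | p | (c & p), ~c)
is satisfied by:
  {c: False}


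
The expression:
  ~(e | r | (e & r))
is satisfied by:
  {e: False, r: False}


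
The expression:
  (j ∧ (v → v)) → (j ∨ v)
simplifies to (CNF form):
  True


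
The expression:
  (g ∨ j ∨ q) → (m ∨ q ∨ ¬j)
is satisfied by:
  {q: True, m: True, j: False}
  {q: True, m: False, j: False}
  {m: True, q: False, j: False}
  {q: False, m: False, j: False}
  {j: True, q: True, m: True}
  {j: True, q: True, m: False}
  {j: True, m: True, q: False}


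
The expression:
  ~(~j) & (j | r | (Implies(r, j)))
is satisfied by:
  {j: True}


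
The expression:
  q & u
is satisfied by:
  {u: True, q: True}


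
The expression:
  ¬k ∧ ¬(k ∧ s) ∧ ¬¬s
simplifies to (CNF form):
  s ∧ ¬k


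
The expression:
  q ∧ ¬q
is never true.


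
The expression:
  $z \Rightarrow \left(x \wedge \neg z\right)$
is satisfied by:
  {z: False}


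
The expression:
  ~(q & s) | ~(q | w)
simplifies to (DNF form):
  ~q | ~s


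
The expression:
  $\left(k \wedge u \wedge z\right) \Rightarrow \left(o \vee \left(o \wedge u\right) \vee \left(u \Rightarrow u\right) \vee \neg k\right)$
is always true.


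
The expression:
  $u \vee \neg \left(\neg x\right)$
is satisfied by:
  {x: True, u: True}
  {x: True, u: False}
  {u: True, x: False}


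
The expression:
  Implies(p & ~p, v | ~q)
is always true.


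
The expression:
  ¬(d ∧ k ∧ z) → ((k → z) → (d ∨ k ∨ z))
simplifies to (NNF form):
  d ∨ k ∨ z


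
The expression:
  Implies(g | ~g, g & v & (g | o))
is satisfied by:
  {g: True, v: True}


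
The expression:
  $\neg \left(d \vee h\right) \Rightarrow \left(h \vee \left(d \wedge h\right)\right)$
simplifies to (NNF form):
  $d \vee h$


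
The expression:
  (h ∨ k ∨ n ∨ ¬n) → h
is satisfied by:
  {h: True}


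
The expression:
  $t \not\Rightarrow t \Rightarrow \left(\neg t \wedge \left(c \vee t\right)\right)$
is always true.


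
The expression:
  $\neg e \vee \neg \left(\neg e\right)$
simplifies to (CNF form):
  $\text{True}$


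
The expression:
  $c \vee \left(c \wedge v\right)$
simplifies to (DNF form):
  $c$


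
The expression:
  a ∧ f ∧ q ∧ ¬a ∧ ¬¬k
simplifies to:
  False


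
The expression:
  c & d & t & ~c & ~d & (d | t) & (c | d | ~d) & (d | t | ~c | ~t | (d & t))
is never true.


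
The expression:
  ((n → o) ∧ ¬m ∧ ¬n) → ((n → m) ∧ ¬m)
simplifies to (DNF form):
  True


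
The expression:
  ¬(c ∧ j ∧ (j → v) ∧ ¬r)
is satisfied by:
  {r: True, v: False, c: False, j: False}
  {r: False, v: False, c: False, j: False}
  {r: True, j: True, v: False, c: False}
  {j: True, r: False, v: False, c: False}
  {r: True, c: True, j: False, v: False}
  {c: True, j: False, v: False, r: False}
  {r: True, j: True, c: True, v: False}
  {j: True, c: True, r: False, v: False}
  {r: True, v: True, j: False, c: False}
  {v: True, j: False, c: False, r: False}
  {r: True, j: True, v: True, c: False}
  {j: True, v: True, r: False, c: False}
  {r: True, c: True, v: True, j: False}
  {c: True, v: True, j: False, r: False}
  {r: True, j: True, c: True, v: True}


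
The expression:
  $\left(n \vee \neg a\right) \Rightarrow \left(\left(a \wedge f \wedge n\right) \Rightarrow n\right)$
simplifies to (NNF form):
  $\text{True}$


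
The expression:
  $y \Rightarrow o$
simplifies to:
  $o \vee \neg y$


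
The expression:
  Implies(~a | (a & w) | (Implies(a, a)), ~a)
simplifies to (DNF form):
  ~a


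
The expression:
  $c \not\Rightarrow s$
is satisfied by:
  {c: True, s: False}


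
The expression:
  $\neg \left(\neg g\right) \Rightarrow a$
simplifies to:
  $a \vee \neg g$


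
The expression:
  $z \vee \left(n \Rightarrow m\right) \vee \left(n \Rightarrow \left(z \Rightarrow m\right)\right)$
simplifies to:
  $\text{True}$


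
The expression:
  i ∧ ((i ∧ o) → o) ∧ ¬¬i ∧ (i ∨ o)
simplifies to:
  i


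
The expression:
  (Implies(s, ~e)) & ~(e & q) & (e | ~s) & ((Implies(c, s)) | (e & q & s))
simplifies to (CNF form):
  ~c & ~s & (~e | ~q)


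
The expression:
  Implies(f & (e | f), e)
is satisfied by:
  {e: True, f: False}
  {f: False, e: False}
  {f: True, e: True}


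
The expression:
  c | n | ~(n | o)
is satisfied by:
  {n: True, c: True, o: False}
  {n: True, o: False, c: False}
  {c: True, o: False, n: False}
  {c: False, o: False, n: False}
  {n: True, c: True, o: True}
  {n: True, o: True, c: False}
  {c: True, o: True, n: False}


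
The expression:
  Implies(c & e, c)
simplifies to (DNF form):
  True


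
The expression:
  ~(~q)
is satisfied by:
  {q: True}


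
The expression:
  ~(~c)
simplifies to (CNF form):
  c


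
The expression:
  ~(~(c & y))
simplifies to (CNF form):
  c & y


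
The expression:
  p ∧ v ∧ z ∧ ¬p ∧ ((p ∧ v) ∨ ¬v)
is never true.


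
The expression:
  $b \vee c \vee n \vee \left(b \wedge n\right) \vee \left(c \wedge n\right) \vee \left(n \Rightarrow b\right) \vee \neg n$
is always true.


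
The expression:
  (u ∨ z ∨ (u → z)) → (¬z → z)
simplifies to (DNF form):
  z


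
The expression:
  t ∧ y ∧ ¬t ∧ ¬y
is never true.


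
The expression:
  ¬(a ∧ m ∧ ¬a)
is always true.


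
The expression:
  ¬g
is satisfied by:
  {g: False}


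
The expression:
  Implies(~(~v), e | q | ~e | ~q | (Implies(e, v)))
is always true.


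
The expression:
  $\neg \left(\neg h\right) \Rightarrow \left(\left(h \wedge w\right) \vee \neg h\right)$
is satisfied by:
  {w: True, h: False}
  {h: False, w: False}
  {h: True, w: True}


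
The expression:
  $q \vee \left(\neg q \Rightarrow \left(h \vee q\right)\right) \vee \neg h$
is always true.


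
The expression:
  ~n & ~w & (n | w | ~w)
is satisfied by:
  {n: False, w: False}


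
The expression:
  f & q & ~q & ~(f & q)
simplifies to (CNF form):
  False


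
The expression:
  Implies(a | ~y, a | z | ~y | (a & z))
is always true.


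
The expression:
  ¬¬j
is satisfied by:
  {j: True}


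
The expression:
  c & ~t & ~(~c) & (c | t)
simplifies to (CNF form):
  c & ~t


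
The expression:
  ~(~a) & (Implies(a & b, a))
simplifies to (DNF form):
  a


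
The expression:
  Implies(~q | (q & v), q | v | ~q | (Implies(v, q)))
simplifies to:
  True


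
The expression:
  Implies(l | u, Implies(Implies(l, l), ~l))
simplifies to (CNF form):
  ~l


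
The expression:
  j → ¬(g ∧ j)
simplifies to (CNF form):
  ¬g ∨ ¬j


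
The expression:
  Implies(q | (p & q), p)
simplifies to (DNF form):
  p | ~q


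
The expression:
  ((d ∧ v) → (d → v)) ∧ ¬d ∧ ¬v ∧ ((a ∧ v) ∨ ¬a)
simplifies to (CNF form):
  ¬a ∧ ¬d ∧ ¬v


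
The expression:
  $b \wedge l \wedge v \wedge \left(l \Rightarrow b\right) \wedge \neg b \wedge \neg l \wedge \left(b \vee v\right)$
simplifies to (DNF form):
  $\text{False}$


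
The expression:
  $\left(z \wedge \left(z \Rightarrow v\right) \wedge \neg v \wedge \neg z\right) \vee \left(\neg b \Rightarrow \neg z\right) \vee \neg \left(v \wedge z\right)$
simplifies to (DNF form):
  $b \vee \neg v \vee \neg z$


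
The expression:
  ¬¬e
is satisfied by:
  {e: True}


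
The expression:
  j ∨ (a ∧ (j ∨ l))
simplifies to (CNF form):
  (a ∨ j) ∧ (j ∨ l)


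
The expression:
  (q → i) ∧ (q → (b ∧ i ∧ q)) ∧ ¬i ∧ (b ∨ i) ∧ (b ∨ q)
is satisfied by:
  {b: True, q: False, i: False}


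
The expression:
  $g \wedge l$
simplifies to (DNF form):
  $g \wedge l$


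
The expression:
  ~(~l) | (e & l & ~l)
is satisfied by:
  {l: True}


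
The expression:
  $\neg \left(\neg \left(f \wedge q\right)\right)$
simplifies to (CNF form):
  $f \wedge q$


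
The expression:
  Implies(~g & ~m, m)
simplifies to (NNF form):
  g | m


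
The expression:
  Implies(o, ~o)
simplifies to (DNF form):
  ~o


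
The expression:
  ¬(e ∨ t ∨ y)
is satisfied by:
  {e: False, t: False, y: False}


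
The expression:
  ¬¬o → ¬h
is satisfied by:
  {h: False, o: False}
  {o: True, h: False}
  {h: True, o: False}


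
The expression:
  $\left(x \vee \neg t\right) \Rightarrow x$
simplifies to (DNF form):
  $t \vee x$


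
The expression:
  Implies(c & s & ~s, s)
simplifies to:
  True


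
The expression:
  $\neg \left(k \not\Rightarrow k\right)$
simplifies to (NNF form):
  $\text{True}$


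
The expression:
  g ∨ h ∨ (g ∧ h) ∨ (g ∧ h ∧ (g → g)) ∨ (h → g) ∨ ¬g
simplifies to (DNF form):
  True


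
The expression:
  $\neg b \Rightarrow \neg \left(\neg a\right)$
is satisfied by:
  {a: True, b: True}
  {a: True, b: False}
  {b: True, a: False}


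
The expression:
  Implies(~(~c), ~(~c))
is always true.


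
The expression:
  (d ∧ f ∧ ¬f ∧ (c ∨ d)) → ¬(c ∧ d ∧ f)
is always true.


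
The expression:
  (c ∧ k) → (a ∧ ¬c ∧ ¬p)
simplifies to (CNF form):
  ¬c ∨ ¬k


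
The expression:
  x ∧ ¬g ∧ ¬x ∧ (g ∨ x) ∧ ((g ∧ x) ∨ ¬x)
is never true.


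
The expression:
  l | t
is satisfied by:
  {t: True, l: True}
  {t: True, l: False}
  {l: True, t: False}


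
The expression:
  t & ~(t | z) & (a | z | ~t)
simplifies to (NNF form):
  False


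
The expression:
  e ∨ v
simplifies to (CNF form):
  e ∨ v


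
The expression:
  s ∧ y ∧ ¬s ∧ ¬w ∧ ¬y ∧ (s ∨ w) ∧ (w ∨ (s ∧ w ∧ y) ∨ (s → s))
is never true.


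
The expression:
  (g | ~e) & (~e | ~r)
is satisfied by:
  {g: True, e: False, r: False}
  {g: False, e: False, r: False}
  {r: True, g: True, e: False}
  {r: True, g: False, e: False}
  {e: True, g: True, r: False}


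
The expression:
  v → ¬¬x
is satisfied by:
  {x: True, v: False}
  {v: False, x: False}
  {v: True, x: True}


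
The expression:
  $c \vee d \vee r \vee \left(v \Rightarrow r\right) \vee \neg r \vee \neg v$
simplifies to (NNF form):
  $\text{True}$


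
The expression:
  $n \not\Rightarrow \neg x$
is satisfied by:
  {x: True, n: True}


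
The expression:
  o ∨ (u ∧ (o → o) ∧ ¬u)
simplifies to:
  o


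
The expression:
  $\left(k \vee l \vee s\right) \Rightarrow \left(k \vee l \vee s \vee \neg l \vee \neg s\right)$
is always true.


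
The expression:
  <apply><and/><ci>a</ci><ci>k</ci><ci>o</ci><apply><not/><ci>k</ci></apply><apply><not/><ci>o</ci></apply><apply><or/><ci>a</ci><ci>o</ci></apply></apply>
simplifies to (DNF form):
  <false/>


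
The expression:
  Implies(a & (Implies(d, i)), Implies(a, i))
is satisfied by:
  {i: True, d: True, a: False}
  {i: True, d: False, a: False}
  {d: True, i: False, a: False}
  {i: False, d: False, a: False}
  {i: True, a: True, d: True}
  {i: True, a: True, d: False}
  {a: True, d: True, i: False}


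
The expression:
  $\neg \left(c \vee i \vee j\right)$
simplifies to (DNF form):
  $\neg c \wedge \neg i \wedge \neg j$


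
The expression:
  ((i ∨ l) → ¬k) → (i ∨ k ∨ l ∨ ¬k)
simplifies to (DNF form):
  True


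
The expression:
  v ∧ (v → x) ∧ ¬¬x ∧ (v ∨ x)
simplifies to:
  v ∧ x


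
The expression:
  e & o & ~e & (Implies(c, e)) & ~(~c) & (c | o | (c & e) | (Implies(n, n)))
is never true.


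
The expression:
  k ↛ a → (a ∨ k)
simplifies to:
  True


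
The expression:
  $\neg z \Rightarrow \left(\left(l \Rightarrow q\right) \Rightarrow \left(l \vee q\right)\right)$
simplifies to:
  $l \vee q \vee z$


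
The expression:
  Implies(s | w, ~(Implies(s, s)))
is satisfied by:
  {w: False, s: False}


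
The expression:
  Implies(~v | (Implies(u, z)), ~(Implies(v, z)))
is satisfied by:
  {v: True, z: False}


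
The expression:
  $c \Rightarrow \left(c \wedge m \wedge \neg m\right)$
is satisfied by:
  {c: False}


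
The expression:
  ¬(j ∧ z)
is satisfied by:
  {z: False, j: False}
  {j: True, z: False}
  {z: True, j: False}


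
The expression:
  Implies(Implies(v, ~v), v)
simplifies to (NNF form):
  v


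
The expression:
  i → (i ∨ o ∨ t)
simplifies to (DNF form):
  True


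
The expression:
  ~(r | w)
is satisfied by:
  {r: False, w: False}


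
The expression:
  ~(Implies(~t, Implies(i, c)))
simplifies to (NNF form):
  i & ~c & ~t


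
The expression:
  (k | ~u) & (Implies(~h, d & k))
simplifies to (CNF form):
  (d | h) & (h | k) & (k | ~u) & (d | h | k) & (d | h | ~u) & (d | k | ~u) & (h | k | ~u)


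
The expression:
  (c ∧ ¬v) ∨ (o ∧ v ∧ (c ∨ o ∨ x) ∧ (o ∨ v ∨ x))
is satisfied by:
  {c: True, o: True, v: False}
  {c: True, o: False, v: False}
  {c: True, v: True, o: True}
  {v: True, o: True, c: False}


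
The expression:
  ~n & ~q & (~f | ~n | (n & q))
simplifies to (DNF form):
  ~n & ~q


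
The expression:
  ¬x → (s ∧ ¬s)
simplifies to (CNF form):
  x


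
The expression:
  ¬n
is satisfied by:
  {n: False}


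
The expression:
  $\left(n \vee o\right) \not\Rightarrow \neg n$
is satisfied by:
  {n: True}


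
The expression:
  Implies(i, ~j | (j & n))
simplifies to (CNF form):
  n | ~i | ~j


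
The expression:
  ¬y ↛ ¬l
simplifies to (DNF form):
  l ∧ ¬y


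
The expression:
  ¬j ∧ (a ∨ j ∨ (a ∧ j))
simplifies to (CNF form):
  a ∧ ¬j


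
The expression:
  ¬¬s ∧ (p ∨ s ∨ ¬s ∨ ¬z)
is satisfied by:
  {s: True}


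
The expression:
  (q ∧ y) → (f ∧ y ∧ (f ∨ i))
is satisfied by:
  {f: True, q: False, y: False}
  {f: False, q: False, y: False}
  {y: True, f: True, q: False}
  {y: True, f: False, q: False}
  {q: True, f: True, y: False}
  {q: True, f: False, y: False}
  {q: True, y: True, f: True}


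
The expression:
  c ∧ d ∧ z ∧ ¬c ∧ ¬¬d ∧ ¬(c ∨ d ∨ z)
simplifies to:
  False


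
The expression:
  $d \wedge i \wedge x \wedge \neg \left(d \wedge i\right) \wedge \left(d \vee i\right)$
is never true.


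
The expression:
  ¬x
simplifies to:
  ¬x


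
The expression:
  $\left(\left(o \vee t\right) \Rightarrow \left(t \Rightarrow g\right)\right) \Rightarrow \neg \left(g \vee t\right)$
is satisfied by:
  {g: False}


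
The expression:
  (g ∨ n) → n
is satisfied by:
  {n: True, g: False}
  {g: False, n: False}
  {g: True, n: True}


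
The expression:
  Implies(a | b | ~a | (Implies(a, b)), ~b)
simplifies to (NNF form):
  ~b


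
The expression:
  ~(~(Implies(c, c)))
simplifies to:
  True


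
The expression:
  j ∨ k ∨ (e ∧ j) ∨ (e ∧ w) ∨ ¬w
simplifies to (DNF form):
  e ∨ j ∨ k ∨ ¬w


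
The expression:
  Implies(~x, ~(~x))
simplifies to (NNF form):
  x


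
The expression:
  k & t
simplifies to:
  k & t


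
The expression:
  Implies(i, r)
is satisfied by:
  {r: True, i: False}
  {i: False, r: False}
  {i: True, r: True}


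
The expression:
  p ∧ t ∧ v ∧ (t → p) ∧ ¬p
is never true.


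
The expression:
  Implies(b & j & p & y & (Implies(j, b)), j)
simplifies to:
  True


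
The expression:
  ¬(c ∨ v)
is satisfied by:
  {v: False, c: False}


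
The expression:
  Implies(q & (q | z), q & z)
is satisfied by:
  {z: True, q: False}
  {q: False, z: False}
  {q: True, z: True}


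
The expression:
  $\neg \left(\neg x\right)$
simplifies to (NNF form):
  $x$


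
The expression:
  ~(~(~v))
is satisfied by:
  {v: False}


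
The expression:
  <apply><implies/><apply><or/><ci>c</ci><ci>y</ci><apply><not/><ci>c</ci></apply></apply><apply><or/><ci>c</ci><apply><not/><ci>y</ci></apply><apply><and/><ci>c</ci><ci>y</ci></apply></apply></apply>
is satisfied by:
  {c: True, y: False}
  {y: False, c: False}
  {y: True, c: True}


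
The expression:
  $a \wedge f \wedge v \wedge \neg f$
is never true.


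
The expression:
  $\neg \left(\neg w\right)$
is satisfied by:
  {w: True}


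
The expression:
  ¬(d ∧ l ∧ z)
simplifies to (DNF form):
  ¬d ∨ ¬l ∨ ¬z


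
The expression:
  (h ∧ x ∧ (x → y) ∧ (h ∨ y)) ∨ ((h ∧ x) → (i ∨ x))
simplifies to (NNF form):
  True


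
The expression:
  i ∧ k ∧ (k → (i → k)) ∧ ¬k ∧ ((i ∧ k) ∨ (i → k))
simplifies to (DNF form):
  False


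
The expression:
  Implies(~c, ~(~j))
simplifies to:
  c | j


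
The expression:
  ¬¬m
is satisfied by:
  {m: True}


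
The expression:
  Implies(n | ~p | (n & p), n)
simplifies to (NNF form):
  n | p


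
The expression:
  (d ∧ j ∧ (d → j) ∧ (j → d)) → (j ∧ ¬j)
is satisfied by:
  {d: False, j: False}
  {j: True, d: False}
  {d: True, j: False}


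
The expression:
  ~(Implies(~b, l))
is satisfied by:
  {l: False, b: False}


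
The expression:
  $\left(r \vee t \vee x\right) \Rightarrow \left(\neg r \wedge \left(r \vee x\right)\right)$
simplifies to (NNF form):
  $\neg r \wedge \left(x \vee \neg t\right)$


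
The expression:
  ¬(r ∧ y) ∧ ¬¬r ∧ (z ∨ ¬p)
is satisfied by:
  {r: True, z: True, p: False, y: False}
  {r: True, p: False, z: False, y: False}
  {r: True, z: True, p: True, y: False}


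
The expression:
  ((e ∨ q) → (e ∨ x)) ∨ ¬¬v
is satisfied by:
  {x: True, v: True, e: True, q: False}
  {x: True, v: True, e: False, q: False}
  {x: True, e: True, v: False, q: False}
  {x: True, e: False, v: False, q: False}
  {v: True, e: True, x: False, q: False}
  {v: True, e: False, x: False, q: False}
  {e: True, x: False, v: False, q: False}
  {e: False, x: False, v: False, q: False}
  {q: True, x: True, v: True, e: True}
  {q: True, x: True, v: True, e: False}
  {q: True, x: True, e: True, v: False}
  {q: True, x: True, e: False, v: False}
  {q: True, v: True, e: True, x: False}
  {q: True, v: True, e: False, x: False}
  {q: True, e: True, v: False, x: False}


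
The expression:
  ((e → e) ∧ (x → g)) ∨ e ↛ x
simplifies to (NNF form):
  g ∨ ¬x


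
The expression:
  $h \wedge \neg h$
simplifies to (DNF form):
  $\text{False}$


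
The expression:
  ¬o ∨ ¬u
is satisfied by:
  {u: False, o: False}
  {o: True, u: False}
  {u: True, o: False}


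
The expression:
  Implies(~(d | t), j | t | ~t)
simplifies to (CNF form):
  True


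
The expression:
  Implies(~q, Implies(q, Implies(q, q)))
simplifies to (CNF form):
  True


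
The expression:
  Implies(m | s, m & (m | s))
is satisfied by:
  {m: True, s: False}
  {s: False, m: False}
  {s: True, m: True}


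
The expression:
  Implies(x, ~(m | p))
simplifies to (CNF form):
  (~m | ~x) & (~p | ~x)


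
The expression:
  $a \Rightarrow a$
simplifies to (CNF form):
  $\text{True}$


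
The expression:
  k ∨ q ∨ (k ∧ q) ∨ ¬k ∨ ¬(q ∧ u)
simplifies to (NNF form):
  True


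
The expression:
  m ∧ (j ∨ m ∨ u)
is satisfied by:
  {m: True}


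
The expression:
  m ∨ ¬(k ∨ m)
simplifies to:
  m ∨ ¬k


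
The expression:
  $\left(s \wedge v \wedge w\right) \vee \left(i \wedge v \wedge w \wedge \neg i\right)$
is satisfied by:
  {s: True, w: True, v: True}


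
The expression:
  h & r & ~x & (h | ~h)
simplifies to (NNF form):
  h & r & ~x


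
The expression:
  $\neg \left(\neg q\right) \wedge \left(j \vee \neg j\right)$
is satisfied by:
  {q: True}


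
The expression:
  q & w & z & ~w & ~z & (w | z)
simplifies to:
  False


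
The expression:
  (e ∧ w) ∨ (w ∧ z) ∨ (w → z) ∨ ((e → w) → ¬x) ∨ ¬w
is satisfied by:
  {z: True, e: True, w: False, x: False}
  {z: True, w: False, e: False, x: False}
  {e: True, z: False, w: False, x: False}
  {z: False, w: False, e: False, x: False}
  {x: True, z: True, e: True, w: False}
  {x: True, z: True, w: False, e: False}
  {x: True, e: True, z: False, w: False}
  {x: True, z: False, w: False, e: False}
  {z: True, w: True, e: True, x: False}
  {z: True, w: True, x: False, e: False}
  {w: True, e: True, x: False, z: False}
  {w: True, x: False, e: False, z: False}
  {z: True, w: True, x: True, e: True}
  {z: True, w: True, x: True, e: False}
  {w: True, x: True, e: True, z: False}


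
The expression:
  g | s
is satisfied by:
  {g: True, s: True}
  {g: True, s: False}
  {s: True, g: False}


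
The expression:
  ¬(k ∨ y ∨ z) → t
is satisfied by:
  {y: True, t: True, z: True, k: True}
  {y: True, t: True, z: True, k: False}
  {y: True, t: True, k: True, z: False}
  {y: True, t: True, k: False, z: False}
  {y: True, z: True, k: True, t: False}
  {y: True, z: True, k: False, t: False}
  {y: True, z: False, k: True, t: False}
  {y: True, z: False, k: False, t: False}
  {t: True, z: True, k: True, y: False}
  {t: True, z: True, k: False, y: False}
  {t: True, k: True, z: False, y: False}
  {t: True, k: False, z: False, y: False}
  {z: True, k: True, t: False, y: False}
  {z: True, t: False, k: False, y: False}
  {k: True, t: False, z: False, y: False}


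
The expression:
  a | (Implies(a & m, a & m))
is always true.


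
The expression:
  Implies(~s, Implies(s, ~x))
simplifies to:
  True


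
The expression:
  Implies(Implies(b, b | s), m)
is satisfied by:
  {m: True}


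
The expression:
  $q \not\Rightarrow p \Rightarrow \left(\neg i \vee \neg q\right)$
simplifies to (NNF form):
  $p \vee \neg i \vee \neg q$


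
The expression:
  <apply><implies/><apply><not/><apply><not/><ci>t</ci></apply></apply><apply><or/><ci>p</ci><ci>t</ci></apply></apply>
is always true.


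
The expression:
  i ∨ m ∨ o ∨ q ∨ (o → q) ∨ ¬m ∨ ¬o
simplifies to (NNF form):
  True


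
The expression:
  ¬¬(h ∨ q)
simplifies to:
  h ∨ q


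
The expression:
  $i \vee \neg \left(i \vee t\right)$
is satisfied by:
  {i: True, t: False}
  {t: False, i: False}
  {t: True, i: True}


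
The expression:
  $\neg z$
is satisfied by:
  {z: False}


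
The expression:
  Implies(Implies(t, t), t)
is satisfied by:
  {t: True}


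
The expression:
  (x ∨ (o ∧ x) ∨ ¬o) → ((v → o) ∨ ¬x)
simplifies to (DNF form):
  o ∨ ¬v ∨ ¬x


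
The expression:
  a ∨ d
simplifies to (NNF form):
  a ∨ d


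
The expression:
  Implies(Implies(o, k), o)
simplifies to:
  o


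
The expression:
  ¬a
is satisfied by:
  {a: False}


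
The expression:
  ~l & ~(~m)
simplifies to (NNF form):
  m & ~l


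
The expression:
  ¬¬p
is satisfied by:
  {p: True}


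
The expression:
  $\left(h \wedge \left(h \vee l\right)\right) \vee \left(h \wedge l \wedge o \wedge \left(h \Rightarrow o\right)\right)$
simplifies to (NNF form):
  $h$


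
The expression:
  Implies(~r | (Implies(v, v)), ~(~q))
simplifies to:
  q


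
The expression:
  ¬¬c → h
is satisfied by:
  {h: True, c: False}
  {c: False, h: False}
  {c: True, h: True}


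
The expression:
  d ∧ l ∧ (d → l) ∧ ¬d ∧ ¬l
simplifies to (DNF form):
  False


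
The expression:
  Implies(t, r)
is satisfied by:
  {r: True, t: False}
  {t: False, r: False}
  {t: True, r: True}


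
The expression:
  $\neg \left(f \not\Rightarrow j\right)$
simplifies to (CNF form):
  $j \vee \neg f$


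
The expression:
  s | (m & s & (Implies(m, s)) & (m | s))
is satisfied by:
  {s: True}


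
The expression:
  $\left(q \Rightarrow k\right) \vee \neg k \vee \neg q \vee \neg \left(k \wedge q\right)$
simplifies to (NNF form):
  $\text{True}$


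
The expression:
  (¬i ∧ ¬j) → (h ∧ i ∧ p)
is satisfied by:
  {i: True, j: True}
  {i: True, j: False}
  {j: True, i: False}


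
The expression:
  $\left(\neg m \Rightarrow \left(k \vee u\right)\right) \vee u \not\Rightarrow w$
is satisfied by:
  {k: True, m: True, u: True}
  {k: True, m: True, u: False}
  {k: True, u: True, m: False}
  {k: True, u: False, m: False}
  {m: True, u: True, k: False}
  {m: True, u: False, k: False}
  {u: True, m: False, k: False}


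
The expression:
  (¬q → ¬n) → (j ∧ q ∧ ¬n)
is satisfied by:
  {n: True, j: True, q: False}
  {n: True, j: False, q: False}
  {q: True, j: True, n: False}


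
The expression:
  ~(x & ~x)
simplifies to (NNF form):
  True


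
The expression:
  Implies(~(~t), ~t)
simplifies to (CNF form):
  ~t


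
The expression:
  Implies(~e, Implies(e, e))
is always true.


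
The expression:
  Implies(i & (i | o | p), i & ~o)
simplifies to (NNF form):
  ~i | ~o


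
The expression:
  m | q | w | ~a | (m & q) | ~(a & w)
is always true.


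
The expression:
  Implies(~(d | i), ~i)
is always true.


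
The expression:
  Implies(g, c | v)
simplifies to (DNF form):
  c | v | ~g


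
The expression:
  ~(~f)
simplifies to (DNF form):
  f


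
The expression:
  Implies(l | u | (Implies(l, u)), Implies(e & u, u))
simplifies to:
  True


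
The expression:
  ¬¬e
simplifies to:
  e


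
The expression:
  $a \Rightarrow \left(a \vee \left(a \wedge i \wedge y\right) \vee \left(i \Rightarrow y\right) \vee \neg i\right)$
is always true.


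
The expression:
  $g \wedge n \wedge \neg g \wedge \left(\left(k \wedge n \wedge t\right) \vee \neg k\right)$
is never true.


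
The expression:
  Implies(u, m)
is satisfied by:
  {m: True, u: False}
  {u: False, m: False}
  {u: True, m: True}


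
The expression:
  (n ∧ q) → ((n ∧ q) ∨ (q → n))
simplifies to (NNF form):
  True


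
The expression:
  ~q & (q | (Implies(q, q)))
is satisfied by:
  {q: False}


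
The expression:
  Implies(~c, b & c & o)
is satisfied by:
  {c: True}


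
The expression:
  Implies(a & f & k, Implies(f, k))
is always true.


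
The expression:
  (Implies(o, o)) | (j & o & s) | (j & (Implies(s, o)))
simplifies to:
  True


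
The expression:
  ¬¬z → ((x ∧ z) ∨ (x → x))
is always true.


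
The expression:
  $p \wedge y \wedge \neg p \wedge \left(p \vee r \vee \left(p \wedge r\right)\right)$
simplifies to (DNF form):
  $\text{False}$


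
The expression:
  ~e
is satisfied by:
  {e: False}


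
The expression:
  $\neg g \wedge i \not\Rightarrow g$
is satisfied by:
  {i: True, g: False}


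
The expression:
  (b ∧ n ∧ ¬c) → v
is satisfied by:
  {c: True, v: True, n: False, b: False}
  {c: True, v: False, n: False, b: False}
  {v: True, c: False, n: False, b: False}
  {c: False, v: False, n: False, b: False}
  {b: True, c: True, v: True, n: False}
  {b: True, c: True, v: False, n: False}
  {b: True, v: True, c: False, n: False}
  {b: True, v: False, c: False, n: False}
  {c: True, n: True, v: True, b: False}
  {c: True, n: True, v: False, b: False}
  {n: True, v: True, c: False, b: False}
  {n: True, c: False, v: False, b: False}
  {b: True, n: True, c: True, v: True}
  {b: True, n: True, c: True, v: False}
  {b: True, n: True, v: True, c: False}


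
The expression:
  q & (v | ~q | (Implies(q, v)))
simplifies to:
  q & v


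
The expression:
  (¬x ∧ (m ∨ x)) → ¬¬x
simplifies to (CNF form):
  x ∨ ¬m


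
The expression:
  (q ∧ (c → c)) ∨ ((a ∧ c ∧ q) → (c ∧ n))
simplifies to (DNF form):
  True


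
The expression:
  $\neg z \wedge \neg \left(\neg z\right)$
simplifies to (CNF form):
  $\text{False}$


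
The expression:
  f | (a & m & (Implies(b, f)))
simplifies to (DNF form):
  f | (a & m & ~b)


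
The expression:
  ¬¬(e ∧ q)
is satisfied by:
  {e: True, q: True}


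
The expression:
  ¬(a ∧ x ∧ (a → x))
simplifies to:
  ¬a ∨ ¬x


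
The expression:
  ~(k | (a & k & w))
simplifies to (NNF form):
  ~k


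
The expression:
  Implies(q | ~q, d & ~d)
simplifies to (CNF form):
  False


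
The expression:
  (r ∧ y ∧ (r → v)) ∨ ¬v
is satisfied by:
  {r: True, y: True, v: False}
  {r: True, y: False, v: False}
  {y: True, r: False, v: False}
  {r: False, y: False, v: False}
  {r: True, v: True, y: True}


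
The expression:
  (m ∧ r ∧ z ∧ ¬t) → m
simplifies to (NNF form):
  True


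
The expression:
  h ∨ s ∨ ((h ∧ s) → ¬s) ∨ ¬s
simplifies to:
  True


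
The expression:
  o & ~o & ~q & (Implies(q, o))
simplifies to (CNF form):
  False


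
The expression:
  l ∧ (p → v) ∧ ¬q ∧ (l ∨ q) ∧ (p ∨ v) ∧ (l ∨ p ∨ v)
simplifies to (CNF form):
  l ∧ v ∧ ¬q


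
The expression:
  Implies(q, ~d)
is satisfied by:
  {q: False, d: False}
  {d: True, q: False}
  {q: True, d: False}


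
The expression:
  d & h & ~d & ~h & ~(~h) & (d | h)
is never true.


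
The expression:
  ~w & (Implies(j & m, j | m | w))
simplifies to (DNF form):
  ~w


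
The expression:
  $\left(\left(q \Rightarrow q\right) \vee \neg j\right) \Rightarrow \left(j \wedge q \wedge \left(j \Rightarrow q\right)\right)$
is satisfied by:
  {j: True, q: True}


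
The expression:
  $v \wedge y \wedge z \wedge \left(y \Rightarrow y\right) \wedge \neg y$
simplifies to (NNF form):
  $\text{False}$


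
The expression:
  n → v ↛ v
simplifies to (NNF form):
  ¬n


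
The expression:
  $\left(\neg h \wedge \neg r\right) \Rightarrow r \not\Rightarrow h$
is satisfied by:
  {r: True, h: True}
  {r: True, h: False}
  {h: True, r: False}


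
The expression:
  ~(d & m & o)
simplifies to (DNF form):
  ~d | ~m | ~o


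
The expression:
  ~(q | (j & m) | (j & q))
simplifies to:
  ~q & (~j | ~m)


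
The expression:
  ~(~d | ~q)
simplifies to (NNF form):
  d & q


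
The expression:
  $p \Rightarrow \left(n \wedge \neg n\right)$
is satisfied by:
  {p: False}


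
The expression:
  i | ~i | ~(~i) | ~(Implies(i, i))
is always true.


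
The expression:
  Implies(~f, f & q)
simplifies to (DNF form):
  f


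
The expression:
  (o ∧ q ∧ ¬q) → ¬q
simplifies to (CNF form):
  True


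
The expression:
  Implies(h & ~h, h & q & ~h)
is always true.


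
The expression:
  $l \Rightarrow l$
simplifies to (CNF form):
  $\text{True}$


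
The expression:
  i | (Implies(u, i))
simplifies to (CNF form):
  i | ~u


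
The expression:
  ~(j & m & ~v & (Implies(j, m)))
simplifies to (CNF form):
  v | ~j | ~m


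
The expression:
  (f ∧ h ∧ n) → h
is always true.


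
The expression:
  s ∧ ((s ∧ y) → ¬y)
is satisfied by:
  {s: True, y: False}


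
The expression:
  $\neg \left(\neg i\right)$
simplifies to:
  $i$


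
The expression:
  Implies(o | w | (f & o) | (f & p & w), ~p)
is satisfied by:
  {w: False, p: False, o: False}
  {o: True, w: False, p: False}
  {w: True, o: False, p: False}
  {o: True, w: True, p: False}
  {p: True, o: False, w: False}


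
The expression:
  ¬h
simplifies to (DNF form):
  ¬h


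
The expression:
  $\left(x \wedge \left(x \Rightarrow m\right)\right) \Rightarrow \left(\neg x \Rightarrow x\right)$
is always true.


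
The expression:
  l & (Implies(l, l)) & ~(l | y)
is never true.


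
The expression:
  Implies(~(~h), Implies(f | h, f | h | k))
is always true.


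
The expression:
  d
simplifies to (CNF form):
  d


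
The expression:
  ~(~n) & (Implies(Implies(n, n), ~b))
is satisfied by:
  {n: True, b: False}


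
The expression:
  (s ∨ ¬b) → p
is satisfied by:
  {p: True, b: True, s: False}
  {p: True, b: False, s: False}
  {p: True, s: True, b: True}
  {p: True, s: True, b: False}
  {b: True, s: False, p: False}


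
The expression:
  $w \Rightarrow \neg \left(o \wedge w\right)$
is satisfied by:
  {w: False, o: False}
  {o: True, w: False}
  {w: True, o: False}


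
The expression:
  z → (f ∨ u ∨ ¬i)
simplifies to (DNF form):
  f ∨ u ∨ ¬i ∨ ¬z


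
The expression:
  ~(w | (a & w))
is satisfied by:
  {w: False}


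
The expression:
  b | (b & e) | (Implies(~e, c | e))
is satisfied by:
  {b: True, e: True, c: True}
  {b: True, e: True, c: False}
  {b: True, c: True, e: False}
  {b: True, c: False, e: False}
  {e: True, c: True, b: False}
  {e: True, c: False, b: False}
  {c: True, e: False, b: False}


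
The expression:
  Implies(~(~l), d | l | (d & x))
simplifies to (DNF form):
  True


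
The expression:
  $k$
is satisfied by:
  {k: True}


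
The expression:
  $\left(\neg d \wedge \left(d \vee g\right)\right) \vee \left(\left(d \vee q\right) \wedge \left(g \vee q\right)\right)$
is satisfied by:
  {q: True, g: True}
  {q: True, g: False}
  {g: True, q: False}


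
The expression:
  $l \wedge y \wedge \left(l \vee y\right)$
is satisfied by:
  {y: True, l: True}


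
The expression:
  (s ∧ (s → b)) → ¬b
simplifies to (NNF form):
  ¬b ∨ ¬s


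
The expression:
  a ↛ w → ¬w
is always true.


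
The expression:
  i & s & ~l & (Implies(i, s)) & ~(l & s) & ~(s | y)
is never true.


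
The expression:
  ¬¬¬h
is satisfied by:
  {h: False}


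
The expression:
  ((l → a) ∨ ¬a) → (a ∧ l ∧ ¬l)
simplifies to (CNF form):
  False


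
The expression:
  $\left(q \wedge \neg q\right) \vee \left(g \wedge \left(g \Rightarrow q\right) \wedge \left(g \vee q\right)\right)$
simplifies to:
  $g \wedge q$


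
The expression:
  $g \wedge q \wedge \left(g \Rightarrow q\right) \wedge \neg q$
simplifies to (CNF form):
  $\text{False}$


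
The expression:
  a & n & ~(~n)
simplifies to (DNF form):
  a & n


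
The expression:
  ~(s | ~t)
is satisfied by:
  {t: True, s: False}


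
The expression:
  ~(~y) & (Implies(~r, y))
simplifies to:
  y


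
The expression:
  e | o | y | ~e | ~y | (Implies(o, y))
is always true.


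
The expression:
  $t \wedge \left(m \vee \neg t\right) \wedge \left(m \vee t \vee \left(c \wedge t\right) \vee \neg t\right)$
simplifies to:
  $m \wedge t$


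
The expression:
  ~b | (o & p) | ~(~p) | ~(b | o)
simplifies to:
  p | ~b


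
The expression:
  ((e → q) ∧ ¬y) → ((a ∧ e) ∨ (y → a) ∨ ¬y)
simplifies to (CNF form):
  True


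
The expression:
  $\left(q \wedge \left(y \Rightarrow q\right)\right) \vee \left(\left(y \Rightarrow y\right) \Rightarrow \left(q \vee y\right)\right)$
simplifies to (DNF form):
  $q \vee y$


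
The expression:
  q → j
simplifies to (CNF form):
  j ∨ ¬q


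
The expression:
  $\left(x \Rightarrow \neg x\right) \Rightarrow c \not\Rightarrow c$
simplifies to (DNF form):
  $x$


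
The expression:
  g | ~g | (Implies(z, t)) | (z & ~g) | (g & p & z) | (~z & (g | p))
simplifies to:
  True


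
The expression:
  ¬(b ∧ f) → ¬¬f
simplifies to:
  f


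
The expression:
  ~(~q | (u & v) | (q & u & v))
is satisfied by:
  {q: True, u: False, v: False}
  {q: True, v: True, u: False}
  {q: True, u: True, v: False}


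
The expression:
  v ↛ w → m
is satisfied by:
  {w: True, m: True, v: False}
  {w: True, v: False, m: False}
  {m: True, v: False, w: False}
  {m: False, v: False, w: False}
  {w: True, m: True, v: True}
  {w: True, v: True, m: False}
  {m: True, v: True, w: False}


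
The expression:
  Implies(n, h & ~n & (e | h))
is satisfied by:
  {n: False}


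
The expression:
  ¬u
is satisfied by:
  {u: False}


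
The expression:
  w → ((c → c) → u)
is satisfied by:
  {u: True, w: False}
  {w: False, u: False}
  {w: True, u: True}


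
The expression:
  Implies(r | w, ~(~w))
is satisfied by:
  {w: True, r: False}
  {r: False, w: False}
  {r: True, w: True}


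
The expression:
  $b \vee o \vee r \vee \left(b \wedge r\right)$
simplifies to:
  $b \vee o \vee r$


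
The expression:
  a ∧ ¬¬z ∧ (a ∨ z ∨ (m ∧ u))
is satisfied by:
  {a: True, z: True}


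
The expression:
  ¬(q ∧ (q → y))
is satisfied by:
  {q: False, y: False}
  {y: True, q: False}
  {q: True, y: False}


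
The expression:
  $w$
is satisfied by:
  {w: True}


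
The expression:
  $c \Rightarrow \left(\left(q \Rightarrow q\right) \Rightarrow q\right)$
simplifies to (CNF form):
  $q \vee \neg c$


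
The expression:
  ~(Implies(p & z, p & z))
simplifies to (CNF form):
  False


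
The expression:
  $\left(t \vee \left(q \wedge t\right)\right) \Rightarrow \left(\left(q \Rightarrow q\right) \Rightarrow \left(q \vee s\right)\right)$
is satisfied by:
  {q: True, s: True, t: False}
  {q: True, s: False, t: False}
  {s: True, q: False, t: False}
  {q: False, s: False, t: False}
  {q: True, t: True, s: True}
  {q: True, t: True, s: False}
  {t: True, s: True, q: False}


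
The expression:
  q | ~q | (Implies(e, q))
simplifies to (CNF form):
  True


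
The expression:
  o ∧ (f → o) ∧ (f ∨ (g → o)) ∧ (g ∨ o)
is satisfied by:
  {o: True}
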